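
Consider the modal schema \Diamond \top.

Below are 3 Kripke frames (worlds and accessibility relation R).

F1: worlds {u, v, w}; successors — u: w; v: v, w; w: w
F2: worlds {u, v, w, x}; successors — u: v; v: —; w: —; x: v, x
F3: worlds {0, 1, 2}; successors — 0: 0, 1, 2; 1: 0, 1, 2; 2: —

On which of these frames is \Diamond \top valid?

F1

The schema corresponds to seriality: \forall x \exists y Rxy.
F1: satisfies the condition.
F2: fails — world v has no successor.
F3: fails — world 2 has no successor.
Valid on: F1.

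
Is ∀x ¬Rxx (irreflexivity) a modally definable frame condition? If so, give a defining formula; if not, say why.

No — not modally definable

Modal frame validity is preserved under surjective bounded morphisms.
The 3-cycle (worlds a,b,c with a→b→c→a) is irreflexive, and the map sending every world to a single reflexive point • is a surjective bounded morphism (forth: every edge maps to (•,•); back: every world has a successor). So any modal formula valid on the 3-cycle is also valid on the reflexive point, which is not irreflexive.
So no modal formula (or set of formulas) defines exactly the irreflexive frames.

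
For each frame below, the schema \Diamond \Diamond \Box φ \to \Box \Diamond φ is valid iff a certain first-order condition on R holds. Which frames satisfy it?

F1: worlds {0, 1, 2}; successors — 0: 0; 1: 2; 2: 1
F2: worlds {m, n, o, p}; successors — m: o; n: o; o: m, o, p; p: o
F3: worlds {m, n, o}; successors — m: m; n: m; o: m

Frame correspondent (Sahlqvist): \forall x \forall y \forall z ((x R^2 y \wedge xRz) \to \exists w (yRw \wedge zRw)) — i.e. a generalized confluence (Geach) condition.
F1: fails — 1R²1, 1R2 but no w with 1Rw and 2Rw.
F2: condition met.
F3: condition met.
Valid on: F2, F3.

F2, F3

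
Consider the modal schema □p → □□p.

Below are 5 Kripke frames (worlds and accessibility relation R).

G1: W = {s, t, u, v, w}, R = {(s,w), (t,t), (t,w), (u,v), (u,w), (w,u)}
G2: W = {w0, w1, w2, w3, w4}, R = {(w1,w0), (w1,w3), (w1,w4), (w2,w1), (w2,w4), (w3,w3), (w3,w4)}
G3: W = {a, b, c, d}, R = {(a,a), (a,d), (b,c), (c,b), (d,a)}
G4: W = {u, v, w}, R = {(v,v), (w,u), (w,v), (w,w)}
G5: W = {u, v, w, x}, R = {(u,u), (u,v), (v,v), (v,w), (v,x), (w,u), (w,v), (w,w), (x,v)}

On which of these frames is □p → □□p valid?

G4

The schema corresponds to transitivity: ∀x ∀y ∀z (Rxy ∧ Ryz → Rxz).
G1: fails — Ruw and Rwu but not Ruu.
G2: fails — Rw2w1 and Rw1w0 but not Rw2w0.
G3: fails — Rbc and Rcb but not Rbb.
G4: condition met.
G5: fails — Ruv and Rvw but not Ruw.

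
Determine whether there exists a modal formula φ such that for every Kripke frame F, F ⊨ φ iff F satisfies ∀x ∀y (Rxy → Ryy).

Yes — defined by □(□q → q)

The condition is shift-reflexivity. A defining modal formula is □(□q → q).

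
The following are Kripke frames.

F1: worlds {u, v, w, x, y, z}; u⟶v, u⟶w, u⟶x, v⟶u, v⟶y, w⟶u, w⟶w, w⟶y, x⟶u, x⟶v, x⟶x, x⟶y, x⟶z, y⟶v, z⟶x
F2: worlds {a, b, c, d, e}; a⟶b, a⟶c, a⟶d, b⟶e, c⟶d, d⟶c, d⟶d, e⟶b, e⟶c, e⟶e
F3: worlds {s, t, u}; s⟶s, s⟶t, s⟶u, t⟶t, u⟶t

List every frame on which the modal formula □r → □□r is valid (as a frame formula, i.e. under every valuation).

This is the axiom for transitivity; its first-order frame correspondent is ∀x ∀y ∀z (Rxy ∧ Ryz → Rxz).
F1: fails — Ruv and Rvu but not Ruu.
F2: fails — Rcd and Rdc but not Rcc.
F3: ✓.
Valid on: F3.

F3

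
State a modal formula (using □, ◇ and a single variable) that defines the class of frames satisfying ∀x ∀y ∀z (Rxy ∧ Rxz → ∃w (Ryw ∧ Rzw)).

This is convergence; the standard corresponding axiom is .2: ◇□s → □◇s.
Suppose ◇□s→□◇s is valid. Take Rxy, Rxz and set V(s)={w : Ryw}. Then □s at y so ◇□s at x, so □◇s at x, so ◇s at z, giving w with Rzw and Ryw.

◇□s → □◇s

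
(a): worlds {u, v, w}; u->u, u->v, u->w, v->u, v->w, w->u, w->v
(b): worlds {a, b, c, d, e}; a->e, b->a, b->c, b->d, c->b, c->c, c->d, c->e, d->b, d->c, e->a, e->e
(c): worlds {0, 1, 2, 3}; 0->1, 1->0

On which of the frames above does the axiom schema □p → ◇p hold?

(a), (b)

The schema corresponds to seriality: ∀x ∃y Rxy.
(a): satisfies the condition.
(b): satisfies the condition.
(c): fails — world 2 has no successor.
Valid on: (a), (b).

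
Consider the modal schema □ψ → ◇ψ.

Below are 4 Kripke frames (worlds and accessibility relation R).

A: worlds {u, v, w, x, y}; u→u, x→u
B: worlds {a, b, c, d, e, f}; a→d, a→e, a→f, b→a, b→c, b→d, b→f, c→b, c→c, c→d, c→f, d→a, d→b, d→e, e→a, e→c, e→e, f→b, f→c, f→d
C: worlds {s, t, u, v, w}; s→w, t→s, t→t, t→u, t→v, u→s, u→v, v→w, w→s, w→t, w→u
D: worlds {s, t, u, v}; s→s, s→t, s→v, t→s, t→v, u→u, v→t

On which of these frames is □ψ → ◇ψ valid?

B, C, D

Frame correspondent (Sahlqvist): ∀x ∃y Rxy — i.e. seriality.
A: fails — world v has no successor.
B: condition met.
C: condition met.
D: condition met.
Valid on: B, C, D.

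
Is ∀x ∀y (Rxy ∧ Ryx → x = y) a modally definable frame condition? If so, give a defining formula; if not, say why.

Modal frame validity is preserved under surjective bounded morphisms.
The 8-cycle (worlds a,b,c,d,e,f,g,h with a→b→c→d→e→f→g→h→a) is antisymmetric. Sending even-indexed worlds to s and odd-indexed worlds to t is a surjective bounded morphism onto the two-world frame with s↔t, which is not antisymmetric.
So the class is not modally definable.

No — not modally definable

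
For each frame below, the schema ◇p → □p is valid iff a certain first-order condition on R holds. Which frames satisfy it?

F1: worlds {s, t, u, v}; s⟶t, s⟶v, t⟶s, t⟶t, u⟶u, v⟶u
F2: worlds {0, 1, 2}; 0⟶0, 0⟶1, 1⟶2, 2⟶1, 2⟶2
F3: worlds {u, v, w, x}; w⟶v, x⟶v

This is the axiom for partial functionality; its first-order frame correspondent is ∀x ∀y ∀z (Rxy ∧ Rxz → y = z).
F1: fails — s sees both t and v.
F2: fails — 0 sees both 0 and 1.
F3: ✓.
Valid on: F3.

F3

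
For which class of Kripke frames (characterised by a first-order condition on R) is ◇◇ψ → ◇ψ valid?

transitivity: ∀x ∀y ∀z (Rxy ∧ Ryz → Rxz)

This is frame-equivalent to □ψ → □□ψ (substitute ¬ψ for ψ and contrapose).
Suppose □ψ→□□ψ is valid. Take Rxy, Ryz and set V(ψ)={w : Rxw}. Then □ψ at x, so □□ψ at x, so □ψ at y, so ψ at z, i.e. Rxz.
Conversely, any frame satisfying ∀x ∀y ∀z (Rxy ∧ Ryz → Rxz) validates the schema.
So the correspondent is transitivity.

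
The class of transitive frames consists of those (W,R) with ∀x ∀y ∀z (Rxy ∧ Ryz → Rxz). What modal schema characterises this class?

□q → □□q

The condition is transitivity. The 4 schema □q → □□q defines it.
Suppose □q→□□q is valid. Take Rxy, Ryz and set V(q)={w : Rxw}. Then □q at x, so □□q at x, so □q at y, so q at z, i.e. Rxz.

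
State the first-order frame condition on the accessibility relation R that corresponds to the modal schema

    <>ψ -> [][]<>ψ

This is a Sahlqvist (Geach-type) schema ◇^1□^0ψ → □^2◇^1ψ.
Minimal-valuation argument: fix x; take any y with xR^1y and any z with xR^2z. Set V(ψ) to the set of worlds R-reachable from y in exactly 0 steps. Then □^0ψ holds at y, so the antecedent holds at x; validity forces ◇^1ψ at z, giving a w with zR^1w and yR^0w.
First-order correspondent: forall x forall y forall z ((xRy & x R^2 z) -> exists w (y = w & zRw)).

forall x forall y forall z ((xRy & x R^2 z) -> exists w (y = w & zRw))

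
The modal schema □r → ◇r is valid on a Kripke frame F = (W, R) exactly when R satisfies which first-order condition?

Suppose □r→◇r is valid. At any x set V(r)=W. Then □r at x, so ◇r at x, so x has a successor.

seriality: ∀x ∃y Rxy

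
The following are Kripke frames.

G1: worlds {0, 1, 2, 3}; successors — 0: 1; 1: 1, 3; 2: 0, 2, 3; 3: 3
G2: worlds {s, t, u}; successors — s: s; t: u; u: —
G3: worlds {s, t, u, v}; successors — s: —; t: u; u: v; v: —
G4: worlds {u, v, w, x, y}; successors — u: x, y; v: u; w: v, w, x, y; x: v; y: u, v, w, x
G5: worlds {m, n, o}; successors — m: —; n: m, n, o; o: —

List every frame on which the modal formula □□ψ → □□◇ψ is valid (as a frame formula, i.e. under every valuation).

Frame correspondent (Sahlqvist): ∀x ∀z (xR²z → ∃w (xR²w ∧ zRw)) — i.e. a generalized confluence (Geach) condition.
G1: condition met.
G2: condition met.
G3: fails — tR²v but no w with tR²w and vRw.
G4: fails — vR²x but no t with vR²t and xRt.
G5: fails — nR²m but no w with nR²w and mRw.

G1, G2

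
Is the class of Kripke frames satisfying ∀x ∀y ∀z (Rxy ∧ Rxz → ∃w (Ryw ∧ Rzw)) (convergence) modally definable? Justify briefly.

Yes — defined by ◇□q → □◇q

Yes: it is convergence, defined by the .2 schema ◇□q → □◇q.
Suppose ◇□q→□◇q is valid. Take Rxy, Rxz and set V(q)={w : Ryw}. Then □q at y so ◇□q at x, so □◇q at x, so ◇q at z, giving w with Rzw and Ryw.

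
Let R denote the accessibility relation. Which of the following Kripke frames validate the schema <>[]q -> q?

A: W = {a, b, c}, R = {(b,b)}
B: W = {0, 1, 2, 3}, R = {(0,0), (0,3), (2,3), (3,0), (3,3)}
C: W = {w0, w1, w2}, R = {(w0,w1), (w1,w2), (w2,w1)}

A

The schema corresponds to symmetry: forall x forall y (Rxy -> Ryx).
A: satisfies the condition.
B: fails — R23 but not R32.
C: fails — Rw0w1 but not Rw1w0.
Valid on: A.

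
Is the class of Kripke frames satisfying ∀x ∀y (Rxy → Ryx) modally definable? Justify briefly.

Yes — defined by p → □◇p

The condition is symmetry. A defining modal formula is p → □◇p.
Suppose p→□◇p is valid. Take Rxy and set V(p)={x}. Then p at x, so □◇p at x, so ◇p at y, so some z with Ryz has p; z=x, i.e. Ryx.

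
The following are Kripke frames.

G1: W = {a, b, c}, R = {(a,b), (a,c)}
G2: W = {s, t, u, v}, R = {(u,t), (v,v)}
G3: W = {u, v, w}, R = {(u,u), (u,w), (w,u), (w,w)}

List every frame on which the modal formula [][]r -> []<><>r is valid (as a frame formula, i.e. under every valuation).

G3

The schema corresponds to a generalized confluence (Geach) condition: forall x forall z (xRz -> exists w (x R^2 w & z R^2 w)).
G1: fails — aRb but no w with aR²w and bR²w.
G2: fails — uRt but no w with uR²w and tR²w.
G3: condition met.
Valid on: G3.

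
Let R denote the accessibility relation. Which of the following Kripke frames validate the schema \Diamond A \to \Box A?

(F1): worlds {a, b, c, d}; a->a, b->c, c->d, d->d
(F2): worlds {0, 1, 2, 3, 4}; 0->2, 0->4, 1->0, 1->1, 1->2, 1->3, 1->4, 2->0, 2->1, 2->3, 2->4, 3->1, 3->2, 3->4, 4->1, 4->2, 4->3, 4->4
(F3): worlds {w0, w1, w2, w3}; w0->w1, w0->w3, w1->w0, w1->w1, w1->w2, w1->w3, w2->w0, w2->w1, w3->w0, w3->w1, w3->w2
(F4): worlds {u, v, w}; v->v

(F1), (F4)

The schema corresponds to partial functionality: \forall x \forall y \forall z (Rxy \wedge Rxz \to y = z).
(F1): ✓.
(F2): fails — 0 sees both 2 and 4.
(F3): fails — w0 sees both w1 and w3.
(F4): ✓.
Valid on: (F1), (F4).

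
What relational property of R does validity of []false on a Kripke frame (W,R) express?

□⊥ is valid iff no world has any successor (otherwise □⊥ fails at any world with one).

emptiness of R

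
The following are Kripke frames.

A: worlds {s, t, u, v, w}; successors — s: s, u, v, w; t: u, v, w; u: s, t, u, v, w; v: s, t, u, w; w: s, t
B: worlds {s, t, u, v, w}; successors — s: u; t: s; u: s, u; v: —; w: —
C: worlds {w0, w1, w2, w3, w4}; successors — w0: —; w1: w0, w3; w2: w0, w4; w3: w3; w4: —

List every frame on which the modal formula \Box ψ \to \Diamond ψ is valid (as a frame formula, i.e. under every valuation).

This is the axiom for seriality; its first-order frame correspondent is \forall x \exists y Rxy.
A: holds.
B: fails — world v has no successor.
C: fails — world w0 has no successor.

A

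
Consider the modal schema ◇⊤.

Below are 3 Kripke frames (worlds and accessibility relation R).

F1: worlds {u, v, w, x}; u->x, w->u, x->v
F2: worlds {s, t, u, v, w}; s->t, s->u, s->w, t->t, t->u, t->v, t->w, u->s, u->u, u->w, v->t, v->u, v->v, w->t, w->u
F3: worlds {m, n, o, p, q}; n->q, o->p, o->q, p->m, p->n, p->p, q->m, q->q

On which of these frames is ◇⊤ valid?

F2

The schema corresponds to seriality: ∀x ∃y Rxy.
F1: fails — world v has no successor.
F2: condition met.
F3: fails — world m has no successor.
Valid on: F2.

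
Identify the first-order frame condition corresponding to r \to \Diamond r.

Reflexivity

This schema is equivalent to the T axiom □r → r.
Its frame correspondent is reflexivity — \forall x Rxx.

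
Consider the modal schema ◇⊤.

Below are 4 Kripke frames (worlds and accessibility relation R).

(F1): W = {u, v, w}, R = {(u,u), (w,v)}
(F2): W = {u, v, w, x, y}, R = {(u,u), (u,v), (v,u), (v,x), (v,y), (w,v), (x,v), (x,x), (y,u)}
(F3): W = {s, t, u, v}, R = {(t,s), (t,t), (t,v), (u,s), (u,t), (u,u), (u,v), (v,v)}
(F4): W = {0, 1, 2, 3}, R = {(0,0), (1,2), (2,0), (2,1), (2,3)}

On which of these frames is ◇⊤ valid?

(F2)

The schema corresponds to seriality: ∀x ∃y Rxy.
(F1): fails — world v has no successor.
(F2): satisfies the condition.
(F3): fails — world s has no successor.
(F4): fails — world 3 has no successor.
Valid on: (F2).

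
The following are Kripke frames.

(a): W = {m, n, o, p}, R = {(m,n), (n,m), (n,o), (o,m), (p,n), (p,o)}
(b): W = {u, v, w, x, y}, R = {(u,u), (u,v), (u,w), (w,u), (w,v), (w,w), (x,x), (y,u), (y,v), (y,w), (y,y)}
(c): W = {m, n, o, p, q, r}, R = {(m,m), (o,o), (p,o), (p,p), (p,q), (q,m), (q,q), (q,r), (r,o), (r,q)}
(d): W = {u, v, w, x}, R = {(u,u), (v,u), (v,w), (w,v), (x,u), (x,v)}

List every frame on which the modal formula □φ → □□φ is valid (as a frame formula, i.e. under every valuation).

This is the axiom for transitivity; its first-order frame correspondent is ∀x ∀y ∀z (Rxy ∧ Ryz → Rxz).
(a): fails — Rom and Rmn but not Ron.
(b): satisfies the condition.
(c): fails — Rqr and Rro but not Rqo.
(d): fails — Rvw and Rwv but not Rvv.

(b)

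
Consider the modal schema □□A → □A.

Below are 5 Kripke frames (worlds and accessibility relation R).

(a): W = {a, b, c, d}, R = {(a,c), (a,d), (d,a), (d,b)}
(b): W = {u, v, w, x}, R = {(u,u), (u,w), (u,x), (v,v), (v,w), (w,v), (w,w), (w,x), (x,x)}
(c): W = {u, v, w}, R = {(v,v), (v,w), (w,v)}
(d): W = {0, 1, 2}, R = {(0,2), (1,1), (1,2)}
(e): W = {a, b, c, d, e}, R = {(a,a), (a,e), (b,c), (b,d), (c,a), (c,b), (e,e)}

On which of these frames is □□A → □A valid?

(b), (c)

Frame correspondent (Sahlqvist): ∀x ∀y (Rxy → ∃z (Rxz ∧ Rzy)) — i.e. density.
(a): fails — Rdb but no z with Rdz and Rzb.
(b): holds.
(c): holds.
(d): fails — R02 but no z with R0z and Rz2.
(e): fails — Rbc but no z with Rbz and Rzc.
Valid on: (b), (c).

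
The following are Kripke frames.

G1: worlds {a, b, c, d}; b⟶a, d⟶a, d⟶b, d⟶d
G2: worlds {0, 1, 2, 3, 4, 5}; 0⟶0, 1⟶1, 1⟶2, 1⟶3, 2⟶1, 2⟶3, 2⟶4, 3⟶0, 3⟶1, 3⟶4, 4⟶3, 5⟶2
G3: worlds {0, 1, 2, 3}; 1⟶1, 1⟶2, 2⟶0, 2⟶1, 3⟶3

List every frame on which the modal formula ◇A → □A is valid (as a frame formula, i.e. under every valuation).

none

Frame correspondent (Sahlqvist): ∀x ∀y ∀z (Rxy ∧ Rxz → y = z) — i.e. partial functionality.
G1: fails — d sees both a and b.
G2: fails — 1 sees both 1 and 2.
G3: fails — 1 sees both 1 and 2.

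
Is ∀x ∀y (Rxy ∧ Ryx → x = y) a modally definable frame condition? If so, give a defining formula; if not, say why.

Not definable by any modal formula

Any modally definable frame class is closed under surjective bounded morphisms.
The 4-cycle (worlds w0,w1,w2,w3 with w0→w1→w2→w3→w0) is antisymmetric. Sending even-indexed worlds to • and odd-indexed worlds to ∘ is a surjective bounded morphism onto the two-world frame with •↔∘, which is not antisymmetric.
So the class is not modally definable.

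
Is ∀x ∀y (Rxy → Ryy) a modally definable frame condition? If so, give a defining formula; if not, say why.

This is a Sahlqvist condition; the T□ axiom □(□r → r) defines it.

Yes, by □(□r → r)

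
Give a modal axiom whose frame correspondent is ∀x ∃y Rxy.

The condition is seriality. The D schema □p → ◇p defines it.
Suppose □p→◇p is valid. At any x set V(p)=W. Then □p at x, so ◇p at x, so x has a successor.

□p → ◇p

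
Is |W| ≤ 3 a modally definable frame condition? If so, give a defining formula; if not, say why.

If a class were modally definable it would be closed under disjoint unions (Goldblatt–Thomason).
Any modal formula valid on each of 4 disjoint one-world frames is valid on their disjoint union (validity is preserved under disjoint unions). Each one-world frame has |W|=1≤3, but the union has |W|=4.
So the class is not modally definable.

Not definable by any modal formula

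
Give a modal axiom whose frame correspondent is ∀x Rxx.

□s → s

The condition is reflexivity. The T schema □s → s defines it.
Suppose □s→s is valid. At any x set V(s)={w : Rxw}. Then □s holds at x, so s holds at x, i.e. Rxx.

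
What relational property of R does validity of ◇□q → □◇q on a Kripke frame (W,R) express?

Suppose ◇□q→□◇q is valid. Take Rxy, Rxz and set V(q)={w : Ryw}. Then □q at y so ◇□q at x, so □◇q at x, so ◇q at z, giving w with Rzw and Ryw.

convergence: ∀x ∀y ∀z (Rxy ∧ Rxz → ∃w (Ryw ∧ Rzw))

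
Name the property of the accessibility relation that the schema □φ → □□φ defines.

Suppose □φ→□□φ is valid. Take Rxy, Ryz and set V(φ)={w : Rxw}. Then □φ at x, so □□φ at x, so □φ at y, so φ at z, i.e. Rxz.
The converse is a direct semantic check.
So the correspondent is transitivity.

Transitivity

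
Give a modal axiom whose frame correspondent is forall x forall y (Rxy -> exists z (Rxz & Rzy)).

□□r → □r

The condition is density. The C4 schema □□r → □r defines it.
Suppose □□r→□r is valid. Take Rxy and set V(r)={w : xR²w}. Then □□r at x, so □r at x, so r at y, i.e. ∃z(Rxz∧Rzy).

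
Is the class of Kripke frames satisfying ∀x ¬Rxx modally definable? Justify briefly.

Not modally definable

If a class were modally definable it would be closed under surjective bounded morphisms (Goldblatt–Thomason).
The 3-cycle (worlds w0,w1,w2 with w0→w1→w2→w0) is irreflexive, and the map sending every world to a single reflexive point • is a surjective bounded morphism (forth: every edge maps to (•,•); back: every world has a successor). So any modal formula valid on the 3-cycle is also valid on the reflexive point, which is not irreflexive.
Hence irreflexivity is not modally definable.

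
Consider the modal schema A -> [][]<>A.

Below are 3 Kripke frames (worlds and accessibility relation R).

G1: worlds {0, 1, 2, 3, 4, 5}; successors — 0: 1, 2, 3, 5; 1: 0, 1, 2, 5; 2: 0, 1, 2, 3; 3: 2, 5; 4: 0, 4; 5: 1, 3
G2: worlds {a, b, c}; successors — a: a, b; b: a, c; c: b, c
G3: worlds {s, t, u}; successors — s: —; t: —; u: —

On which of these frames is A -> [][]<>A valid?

G3

Frame correspondent (Sahlqvist): forall x forall z (x R^2 z -> exists w (x = w & zRw)) — i.e. a generalized confluence (Geach) condition.
G1: fails — 0R²0 but no w with 0=w and 0Rw.
G2: fails — aR²c but no w with a=w and cRw.
G3: satisfies the condition.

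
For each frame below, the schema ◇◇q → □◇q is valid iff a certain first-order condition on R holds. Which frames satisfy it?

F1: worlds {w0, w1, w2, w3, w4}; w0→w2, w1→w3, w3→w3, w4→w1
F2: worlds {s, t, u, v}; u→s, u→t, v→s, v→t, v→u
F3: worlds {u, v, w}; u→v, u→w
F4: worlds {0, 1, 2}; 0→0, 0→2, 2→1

The schema corresponds to a generalized confluence (Geach) condition: ∀x ∀y ∀z ((xR²y ∧ xRz) → ∃w (y = w ∧ zRw)).
F1: holds.
F2: fails — vR²s, vRs but no w with s=w and sRw.
F3: holds.
F4: fails — 0R²0, 0R2 but no w with 0=w and 2Rw.
Valid on: F1, F3.

F1, F3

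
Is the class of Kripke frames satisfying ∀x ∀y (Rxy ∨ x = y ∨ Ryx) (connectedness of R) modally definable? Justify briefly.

No

If a class were modally definable it would be closed under disjoint unions (Goldblatt–Thomason).
Take 3 disjoint single-world reflexive frames: each is trivially connected, but their disjoint union has 3 worlds with no edge between distinct components, so it is not connected.
Hence connectedness of R is not modally definable.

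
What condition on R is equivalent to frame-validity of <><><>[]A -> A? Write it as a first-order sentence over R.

This is a Sahlqvist (Geach-type) schema ◇^3□^1A → □^0◇^0A.
Minimal-valuation argument: fix x; take any y with xR^3y and any z with xR^0z. Set V(A) to the set of worlds R-reachable from y in exactly 1 step. Then □^1A holds at y, so the antecedent holds at x; validity forces ◇^0A at z, giving a w with zR^0w and yR^1w.
First-order correspondent: forall x forall y (x R^3 y -> exists w (yRw & x = w)).

forall x forall y (x R^3 y -> exists w (yRw & x = w))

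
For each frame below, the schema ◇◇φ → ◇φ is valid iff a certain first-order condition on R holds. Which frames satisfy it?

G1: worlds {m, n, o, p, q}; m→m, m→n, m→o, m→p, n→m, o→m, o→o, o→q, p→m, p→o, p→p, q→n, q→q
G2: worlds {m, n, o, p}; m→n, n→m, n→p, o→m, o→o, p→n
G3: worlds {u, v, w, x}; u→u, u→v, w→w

This is the axiom for transitivity; its first-order frame correspondent is ∀x ∀y ∀z (Rxy ∧ Ryz → Rxz).
G1: fails — Rom and Rmn but not Ron.
G2: fails — Rom and Rmn but not Ron.
G3: holds.

G3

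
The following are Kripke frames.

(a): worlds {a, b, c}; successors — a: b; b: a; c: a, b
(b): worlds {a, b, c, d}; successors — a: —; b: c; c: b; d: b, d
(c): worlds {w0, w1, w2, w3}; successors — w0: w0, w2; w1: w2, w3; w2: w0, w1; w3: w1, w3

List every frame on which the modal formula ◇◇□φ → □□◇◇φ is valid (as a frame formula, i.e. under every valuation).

(c)

This is the axiom for a generalized confluence (Geach) condition; its first-order frame correspondent is ∀x ∀y ∀z ((xR²y ∧ xR²z) → ∃w (yRw ∧ zR²w)).
(a): fails — aR²a, aR²a but no w with aRw and aR²w.
(b): fails — bR²b, bR²b but no w with bRw and bR²w.
(c): holds.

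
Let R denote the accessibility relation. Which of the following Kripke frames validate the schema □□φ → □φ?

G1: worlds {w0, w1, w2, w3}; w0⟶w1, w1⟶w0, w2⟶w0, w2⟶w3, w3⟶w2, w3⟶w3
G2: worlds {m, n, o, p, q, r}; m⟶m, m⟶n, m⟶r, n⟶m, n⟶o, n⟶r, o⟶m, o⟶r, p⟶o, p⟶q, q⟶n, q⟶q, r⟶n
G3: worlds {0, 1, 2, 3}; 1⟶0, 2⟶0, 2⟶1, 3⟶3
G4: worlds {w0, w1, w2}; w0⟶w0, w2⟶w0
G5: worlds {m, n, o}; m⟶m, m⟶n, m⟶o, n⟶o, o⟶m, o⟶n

The schema corresponds to density: ∀x ∀y (Rxy → ∃z (Rxz ∧ Rzy)).
G1: fails — Rw1w0 but no z with Rw1z and Rzw0.
G2: fails — Rno but no z with Rnz and Rzo.
G3: fails — R10 but no z with R1z and Rz0.
G4: ✓.
G5: fails — Rno but no z with Rnz and Rzo.
Valid on: G4.

G4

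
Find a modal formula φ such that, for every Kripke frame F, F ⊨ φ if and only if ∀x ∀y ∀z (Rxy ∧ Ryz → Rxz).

□r → □□r

The condition is transitivity. The 4 schema □r → □□r defines it.
Suppose □r→□□r is valid. Take Rxy, Ryz and set V(r)={w : Rxw}. Then □r at x, so □□r at x, so □r at y, so r at z, i.e. Rxz.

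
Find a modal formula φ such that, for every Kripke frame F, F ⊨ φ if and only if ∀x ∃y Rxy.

A defining formula is □s → ◇s (the D axiom).

□s → ◇s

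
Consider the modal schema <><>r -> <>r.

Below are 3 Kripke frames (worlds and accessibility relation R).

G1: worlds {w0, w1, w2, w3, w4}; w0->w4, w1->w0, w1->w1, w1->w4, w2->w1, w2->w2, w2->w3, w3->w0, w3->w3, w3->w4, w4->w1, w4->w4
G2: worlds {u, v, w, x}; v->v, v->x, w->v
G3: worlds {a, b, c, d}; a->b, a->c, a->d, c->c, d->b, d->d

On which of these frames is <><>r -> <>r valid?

This is the axiom for a generalized confluence (Geach) condition; its first-order frame correspondent is forall x forall y (x R^2 y -> exists w (y = w & xRw)).
G1: fails — w0R²w1 but no w with w1=w and w0Rw.
G2: fails — wR²x but no t with x=t and wRt.
G3: satisfies the condition.

G3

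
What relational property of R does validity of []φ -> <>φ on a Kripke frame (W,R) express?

This schema is the D axiom.
Its frame correspondent is seriality — forall x exists y Rxy.

seriality: forall x exists y Rxy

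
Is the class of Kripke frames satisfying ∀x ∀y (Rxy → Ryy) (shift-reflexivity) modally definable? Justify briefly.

This is a Sahlqvist condition; the T□ axiom □(□q → q) defines it.
Suppose □(□q→q) is valid. Take Rxy and set V(q)={w : Ryw}. Then at y, □q holds; since □(□q→q) at x, □q→q at y, so q at y, i.e. Ryy.

Yes, by □(□q → q)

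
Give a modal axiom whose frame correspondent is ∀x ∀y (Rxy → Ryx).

This is symmetry; the standard corresponding axiom is B: p → □◇p.
Suppose p→□◇p is valid. Take Rxy and set V(p)={x}. Then p at x, so □◇p at x, so ◇p at y, so some z with Ryz has p; z=x, i.e. Ryx.

p → □◇p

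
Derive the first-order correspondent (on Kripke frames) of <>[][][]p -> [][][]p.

forall x forall y forall z ((xRy & x R^3 z) -> exists w (y R^3 w & z = w))

This is a Sahlqvist (Geach-type) schema ◇^1□^3p → □^3◇^0p.
Minimal-valuation argument: fix x; take any y with xR^1y and any z with xR^3z. Set V(p) to the set of worlds R-reachable from y in exactly 3 steps. Then □^3p holds at y, so the antecedent holds at x; validity forces ◇^0p at z, giving a w with zR^0w and yR^3w.
First-order correspondent: forall x forall y forall z ((xRy & x R^3 z) -> exists w (y R^3 w & z = w)).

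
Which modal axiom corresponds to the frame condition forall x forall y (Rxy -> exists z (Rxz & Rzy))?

□□q → □q

This is density; the standard corresponding axiom is C4: □□q → □q.
Suppose □□q→□q is valid. Take Rxy and set V(q)={w : xR²w}. Then □□q at x, so □q at x, so q at y, i.e. ∃z(Rxz∧Rzy).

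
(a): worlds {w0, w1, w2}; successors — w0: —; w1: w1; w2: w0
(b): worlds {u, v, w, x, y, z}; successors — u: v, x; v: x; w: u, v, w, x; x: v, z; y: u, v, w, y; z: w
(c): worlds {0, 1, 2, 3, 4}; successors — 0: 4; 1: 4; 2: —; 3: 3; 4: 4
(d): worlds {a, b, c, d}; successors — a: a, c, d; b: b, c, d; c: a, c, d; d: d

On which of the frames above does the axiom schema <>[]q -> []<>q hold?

(c), (d)

The schema corresponds to convergence: forall x forall y forall z (Rxy & Rxz -> exists w (Ryw & Rzw)).
(a): fails — Rw2w0 and Rw2w0 but w0 and w0 have no common successor.
(b): fails — Ruv and Rux but v and x have no common successor.
(c): ✓.
(d): ✓.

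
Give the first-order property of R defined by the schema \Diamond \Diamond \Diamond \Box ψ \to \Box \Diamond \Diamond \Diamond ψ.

This is a Sahlqvist (Geach-type) schema ◇^3□^1ψ → □^1◇^3ψ.
Minimal-valuation argument: fix x; take any y with xR^3y and any z with xR^1z. Set V(ψ) to the set of worlds R-reachable from y in exactly 1 step. Then □^1ψ holds at y, so the antecedent holds at x; validity forces ◇^3ψ at z, giving a w with zR^3w and yR^1w.
First-order correspondent: \forall x \forall y \forall z ((x R^3 y \wedge xRz) \to \exists w (yRw \wedge z R^3 w)).

\forall x \forall y \forall z ((x R^3 y \wedge xRz) \to \exists w (yRw \wedge z R^3 w))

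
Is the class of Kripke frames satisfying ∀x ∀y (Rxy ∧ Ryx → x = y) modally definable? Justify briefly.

If a class were modally definable it would be closed under surjective bounded morphisms (Goldblatt–Thomason).
The 4-cycle (worlds w0,w1,w2,w3 with w0→w1→w2→w3→w0) is antisymmetric. Sending even-indexed worlds to • and odd-indexed worlds to ∘ is a surjective bounded morphism onto the two-world frame with •↔∘, which is not antisymmetric.
Hence antisymmetry is not modally definable.

No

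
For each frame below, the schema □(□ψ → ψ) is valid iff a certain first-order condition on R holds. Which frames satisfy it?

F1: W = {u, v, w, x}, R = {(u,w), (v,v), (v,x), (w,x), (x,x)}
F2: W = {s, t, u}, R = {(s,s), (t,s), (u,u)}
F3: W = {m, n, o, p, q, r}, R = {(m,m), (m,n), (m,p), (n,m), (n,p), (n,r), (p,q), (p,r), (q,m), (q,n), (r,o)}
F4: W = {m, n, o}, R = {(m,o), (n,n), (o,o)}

This is the axiom for shift-reflexivity; its first-order frame correspondent is ∀x ∀y (Rxy → Ryy).
F1: fails — Ruw but not Rww.
F2: condition met.
F3: fails — Rnr but not Rrr.
F4: condition met.
Valid on: F2, F4.

F2, F4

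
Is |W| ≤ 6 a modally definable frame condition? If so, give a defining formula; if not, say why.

No

If a class were modally definable it would be closed under disjoint unions (Goldblatt–Thomason).
Any modal formula valid on each of 7 disjoint one-world frames is valid on their disjoint union (validity is preserved under disjoint unions). Each one-world frame has |W|=1≤6, but the union has |W|=7.
So the class is not modally definable.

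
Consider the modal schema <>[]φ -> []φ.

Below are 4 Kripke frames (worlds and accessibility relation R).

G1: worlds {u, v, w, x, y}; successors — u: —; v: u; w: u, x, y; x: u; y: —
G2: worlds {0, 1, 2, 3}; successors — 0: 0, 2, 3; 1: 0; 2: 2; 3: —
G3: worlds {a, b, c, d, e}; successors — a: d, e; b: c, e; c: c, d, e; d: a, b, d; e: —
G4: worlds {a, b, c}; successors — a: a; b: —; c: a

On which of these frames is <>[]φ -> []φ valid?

G4

The schema corresponds to the Euclidean property: forall x forall y forall z (Rxy & Rxz -> Ryz).
G1: fails — Rvu and Rvu but not Ruu.
G2: fails — R02 and R00 but not R20.
G3: fails — Rae and Rae but not Ree.
G4: ✓.
Valid on: G4.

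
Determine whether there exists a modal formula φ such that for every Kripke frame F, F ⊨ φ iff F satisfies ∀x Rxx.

Yes — defined by □p → p

This is a Sahlqvist condition; the T axiom □p → p defines it.
Suppose □p→p is valid. At any x set V(p)={w : Rxw}. Then □p holds at x, so p holds at x, i.e. Rxx.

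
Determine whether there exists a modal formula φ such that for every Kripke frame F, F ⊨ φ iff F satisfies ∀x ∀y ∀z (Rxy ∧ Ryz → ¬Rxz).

No — not modally definable

Any modally definable frame class is closed under surjective bounded morphisms.
The 7-cycle (worlds a,b,c,d,e,f,g with a→b→c→d→e→f→g→a) is intransitive. Mapping every world to a single reflexive point • is a surjective bounded morphism; the reflexive point is not intransitive (R••∧R•• but R••).
So no modal formula (or set of formulas) defines exactly the intransitive frames.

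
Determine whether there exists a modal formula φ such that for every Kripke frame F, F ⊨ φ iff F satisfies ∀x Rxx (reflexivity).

Yes — defined by □r → r

This is a Sahlqvist condition; the T axiom □r → r defines it.
Suppose □r→r is valid. At any x set V(r)={w : Rxw}. Then □r holds at x, so r holds at x, i.e. Rxx.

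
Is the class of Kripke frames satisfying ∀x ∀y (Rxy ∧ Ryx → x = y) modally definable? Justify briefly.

Modal frame validity is preserved under surjective bounded morphisms.
The 8-cycle (worlds 0,1,2,3,4,5,6,7 with 0→1→2→3→4→5→6→7→0) is antisymmetric. Sending even-indexed worlds to • and odd-indexed worlds to ∘ is a surjective bounded morphism onto the two-world frame with •↔∘, which is not antisymmetric.
So the class is not modally definable.

No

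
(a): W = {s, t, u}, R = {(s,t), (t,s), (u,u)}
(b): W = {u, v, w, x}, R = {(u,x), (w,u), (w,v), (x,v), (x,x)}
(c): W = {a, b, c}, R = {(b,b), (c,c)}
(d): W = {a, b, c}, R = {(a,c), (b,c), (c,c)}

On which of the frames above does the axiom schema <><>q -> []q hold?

(c), (d)

The schema corresponds to a generalized confluence (Geach) condition: forall x forall y forall z ((x R^2 y & xRz) -> exists w (y = w & z = w)).
(a): fails — sR²s, sRt but s ≠ t.
(b): fails — uR²v, uRx but v ≠ x.
(c): ✓.
(d): ✓.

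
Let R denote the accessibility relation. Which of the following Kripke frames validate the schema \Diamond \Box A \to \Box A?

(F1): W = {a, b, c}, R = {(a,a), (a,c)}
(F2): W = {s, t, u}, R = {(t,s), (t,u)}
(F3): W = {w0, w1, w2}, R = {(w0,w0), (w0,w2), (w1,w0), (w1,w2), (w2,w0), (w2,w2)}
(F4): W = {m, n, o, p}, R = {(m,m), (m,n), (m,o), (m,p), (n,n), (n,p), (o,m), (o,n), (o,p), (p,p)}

Frame correspondent (Sahlqvist): \forall x \forall y \forall z ((xRy \wedge xRz) \to \exists w (yRw \wedge z = w)) — i.e. a generalized confluence (Geach) condition.
(F1): fails — aRc, aRa but no w with cRw and a=w.
(F2): fails — tRs, tRs but no w with sRw and s=w.
(F3): holds.
(F4): fails — mRn, mRm but no w with nRw and m=w.

(F3)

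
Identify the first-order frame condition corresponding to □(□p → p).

Suppose □(□p→p) is valid. Take Rxy and set V(p)={w : Ryw}. Then at y, □p holds; since □(□p→p) at x, □p→p at y, so p at y, i.e. Ryy.

shift-reflexivity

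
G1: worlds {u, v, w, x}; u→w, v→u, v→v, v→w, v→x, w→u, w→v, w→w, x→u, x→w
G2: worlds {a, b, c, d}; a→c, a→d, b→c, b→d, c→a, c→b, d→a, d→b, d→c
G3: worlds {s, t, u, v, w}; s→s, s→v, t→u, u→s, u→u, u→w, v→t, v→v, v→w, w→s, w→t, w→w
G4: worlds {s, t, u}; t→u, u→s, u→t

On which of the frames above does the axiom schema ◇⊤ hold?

G1, G2, G3

Frame correspondent (Sahlqvist): ∀x ∃y Rxy — i.e. seriality.
G1: condition met.
G2: condition met.
G3: condition met.
G4: fails — world s has no successor.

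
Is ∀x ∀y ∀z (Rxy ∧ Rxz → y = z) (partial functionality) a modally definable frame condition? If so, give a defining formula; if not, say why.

This is a Sahlqvist condition; the CD axiom ◇p → □p defines it.
Suppose ◇p→□p is valid. Take Rxy, Rxz and set V(p)={y}. Then ◇p at x, so □p at x, so p at z, i.e. z=y.

Yes, by ◇p → □p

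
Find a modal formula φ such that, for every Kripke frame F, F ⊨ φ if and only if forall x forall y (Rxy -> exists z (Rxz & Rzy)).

□□ψ → □ψ

A defining formula is □□ψ → □ψ (the C4 axiom).
Suppose □□ψ→□ψ is valid. Take Rxy and set V(ψ)={w : xR²w}. Then □□ψ at x, so □ψ at x, so ψ at y, i.e. ∃z(Rxz∧Rzy).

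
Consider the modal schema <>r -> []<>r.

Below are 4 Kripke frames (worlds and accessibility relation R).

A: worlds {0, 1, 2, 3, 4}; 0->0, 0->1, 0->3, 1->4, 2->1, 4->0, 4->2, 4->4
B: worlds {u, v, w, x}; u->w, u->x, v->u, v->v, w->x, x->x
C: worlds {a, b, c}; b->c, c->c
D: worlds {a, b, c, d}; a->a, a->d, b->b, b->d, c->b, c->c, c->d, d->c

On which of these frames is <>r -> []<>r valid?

C

This is the axiom for the Euclidean property; its first-order frame correspondent is forall x forall y forall z (Rxy & Rxz -> Ryz).
A: fails — R01 and R00 but not R10.
B: fails — Ruw and Ruw but not Rww.
C: satisfies the condition.
D: fails — Rad and Raa but not Rda.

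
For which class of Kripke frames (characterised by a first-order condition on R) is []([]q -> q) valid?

Shift-reflexivity

Suppose □(□q→q) is valid. Take Rxy and set V(q)={w : Ryw}. Then at y, □q holds; since □(□q→q) at x, □q→q at y, so q at y, i.e. Ryy.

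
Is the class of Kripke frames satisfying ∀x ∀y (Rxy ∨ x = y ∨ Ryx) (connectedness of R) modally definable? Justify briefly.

Modal frame validity is preserved under disjoint unions.
Take 3 disjoint single-world reflexive frames: each is trivially connected, but their disjoint union has 3 worlds with no edge between distinct components, so it is not connected.
Hence connectedness of R is not modally definable.

No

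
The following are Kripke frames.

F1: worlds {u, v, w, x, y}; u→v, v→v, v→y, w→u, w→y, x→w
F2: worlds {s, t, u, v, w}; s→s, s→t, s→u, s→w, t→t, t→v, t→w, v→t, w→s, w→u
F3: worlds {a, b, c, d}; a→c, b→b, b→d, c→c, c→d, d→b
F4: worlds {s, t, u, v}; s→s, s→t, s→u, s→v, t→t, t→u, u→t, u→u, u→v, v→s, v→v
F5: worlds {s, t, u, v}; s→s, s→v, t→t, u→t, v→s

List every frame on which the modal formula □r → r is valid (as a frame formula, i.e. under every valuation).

The schema corresponds to reflexivity: ∀x Rxx.
F1: fails — world u does not see itself.
F2: fails — world u does not see itself.
F3: fails — world a does not see itself.
F4: satisfies the condition.
F5: fails — world u does not see itself.
Valid on: F4.

F4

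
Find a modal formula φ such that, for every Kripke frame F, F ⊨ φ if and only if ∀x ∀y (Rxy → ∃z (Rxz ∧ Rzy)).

The condition is density. The C4 schema □□s → □s defines it.
Suppose □□s→□s is valid. Take Rxy and set V(s)={w : xR²w}. Then □□s at x, so □s at x, so s at y, i.e. ∃z(Rxz∧Rzy).

□□s → □s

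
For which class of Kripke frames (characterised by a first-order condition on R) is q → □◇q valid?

symmetry

Suppose q→□◇q is valid. Take Rxy and set V(q)={x}. Then q at x, so □◇q at x, so ◇q at y, so some z with Ryz has q; z=x, i.e. Ryx.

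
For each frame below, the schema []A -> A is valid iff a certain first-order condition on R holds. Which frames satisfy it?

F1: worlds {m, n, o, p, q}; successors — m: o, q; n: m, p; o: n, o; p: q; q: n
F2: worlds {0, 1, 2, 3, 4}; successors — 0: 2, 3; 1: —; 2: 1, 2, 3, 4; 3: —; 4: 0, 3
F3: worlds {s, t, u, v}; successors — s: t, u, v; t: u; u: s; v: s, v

Frame correspondent (Sahlqvist): forall x Rxx — i.e. reflexivity.
F1: fails — world m does not see itself.
F2: fails — world 0 does not see itself.
F3: fails — world s does not see itself.

none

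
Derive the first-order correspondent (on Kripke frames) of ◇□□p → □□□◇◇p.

∀x ∀y ∀z ((xRy ∧ xR³z) → ∃w (yR²w ∧ zR²w))

This is a Sahlqvist (Geach-type) schema ◇^1□^2p → □^3◇^2p.
First-order correspondent: ∀x ∀y ∀z ((xRy ∧ xR³z) → ∃w (yR²w ∧ zR²w)).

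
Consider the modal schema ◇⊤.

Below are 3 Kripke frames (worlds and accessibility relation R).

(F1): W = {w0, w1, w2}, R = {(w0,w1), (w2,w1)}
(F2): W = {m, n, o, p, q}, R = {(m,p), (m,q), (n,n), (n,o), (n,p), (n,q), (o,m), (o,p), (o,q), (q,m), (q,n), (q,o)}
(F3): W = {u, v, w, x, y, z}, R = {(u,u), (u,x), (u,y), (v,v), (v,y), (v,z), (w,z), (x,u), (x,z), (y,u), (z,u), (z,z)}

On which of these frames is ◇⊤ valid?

(F3)

The schema corresponds to seriality: ∀x ∃y Rxy.
(F1): fails — world w1 has no successor.
(F2): fails — world p has no successor.
(F3): ✓.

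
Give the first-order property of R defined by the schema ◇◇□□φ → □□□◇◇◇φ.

∀x ∀y ∀z ((xR²y ∧ xR³z) → ∃w (yR²w ∧ zR³w))

This is a Sahlqvist (Geach-type) schema ◇^2□^2φ → □^3◇^3φ.
First-order correspondent: ∀x ∀y ∀z ((xR²y ∧ xR³z) → ∃w (yR²w ∧ zR³w)).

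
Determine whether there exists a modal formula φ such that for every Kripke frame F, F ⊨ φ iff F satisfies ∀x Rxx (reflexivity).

Yes — defined by □r → r

Yes: it is reflexivity, defined by the T schema □r → r.
Suppose □r→r is valid. At any x set V(r)={w : Rxw}. Then □r holds at x, so r holds at x, i.e. Rxx.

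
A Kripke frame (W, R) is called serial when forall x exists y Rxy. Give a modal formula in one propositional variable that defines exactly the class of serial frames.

□s → ◇s

This is seriality; the standard corresponding axiom is D: □s → ◇s.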